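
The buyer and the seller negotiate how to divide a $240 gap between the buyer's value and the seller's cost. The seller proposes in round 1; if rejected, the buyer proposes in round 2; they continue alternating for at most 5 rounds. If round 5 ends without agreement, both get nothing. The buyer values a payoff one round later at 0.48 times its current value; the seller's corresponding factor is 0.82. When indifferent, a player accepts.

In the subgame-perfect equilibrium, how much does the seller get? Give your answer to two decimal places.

211.10

Solve by backward induction from round 5.
Round 5 (the seller proposes): the buyer will accept anything ≥ 0, so the seller offers 0 and keeps 240.
Round 4 (the buyer proposes): the seller can get 240 next round, worth 0.82 × 240 = 196.8 now; the buyer offers that and keeps 43.2.
Round 3 (the seller proposes): the buyer can get 43.2 next round, worth 0.48 × 43.2 = 20.736 now. The seller offers 20.736 and keeps 240 − 20.736 = 219.264.
Round 2 (the buyer proposes): the seller can get 219.264 next round, worth 0.82 × 219.264 = 179.79648 now; the buyer offers that and keeps 60.20352.
Round 1 (the seller proposes): the buyer can get 60.20352 next round, worth 0.48 × 60.20352 = 28.8976896 now, so the seller offers 28.8976896, keeping 211.1023104.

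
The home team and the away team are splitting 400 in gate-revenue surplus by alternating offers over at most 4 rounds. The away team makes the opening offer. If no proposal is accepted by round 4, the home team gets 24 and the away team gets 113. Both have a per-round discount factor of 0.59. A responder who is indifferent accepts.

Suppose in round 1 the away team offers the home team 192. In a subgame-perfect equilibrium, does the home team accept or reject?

Work out the home team's continuation value if the offer is rejected.
Round 4 (the home team proposes): the away team gets 113 if talks fail, so the home team offers 113 and keeps 287.
Round 3 (the away team proposes): the home team can get 287 next round, worth 0.59 × 287 = 169.33 now, so the away team offers 169.33, keeping 230.67.
Round 2 (the home team proposes): the away team can get 230.67 next round, worth 0.59 × 230.67 = 136.0953 now. The home team offers 136.0953 and keeps 400 − 136.0953 = 263.9047.
So by rejecting in round 1, the home team gets 263.9047 next round, worth 0.59 × 263.9047 = 155.703773 now.
Offer 192 ≥ 155.703773, so the home team accepts.

Accept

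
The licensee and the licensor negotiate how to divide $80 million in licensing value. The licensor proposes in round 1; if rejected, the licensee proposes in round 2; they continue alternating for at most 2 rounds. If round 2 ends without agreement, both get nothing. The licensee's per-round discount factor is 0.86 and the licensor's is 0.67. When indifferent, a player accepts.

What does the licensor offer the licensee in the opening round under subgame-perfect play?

Round 2 (the licensee proposes): the licensor will accept anything ≥ 0, so the licensee offers 0 and keeps 80.
Round 1 (the licensor proposes): the licensee can get 80 next round, worth 0.86 × 80 = 68.8 now. The licensor offers 68.8 and keeps 80 − 68.8 = 11.2.

68.8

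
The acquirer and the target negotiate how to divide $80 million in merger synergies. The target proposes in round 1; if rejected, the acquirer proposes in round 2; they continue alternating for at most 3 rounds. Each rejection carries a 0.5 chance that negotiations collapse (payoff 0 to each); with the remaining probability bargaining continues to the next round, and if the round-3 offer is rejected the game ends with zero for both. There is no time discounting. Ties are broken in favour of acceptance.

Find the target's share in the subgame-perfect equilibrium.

By backward induction:
Round 3 (the target proposes): the acquirer will accept anything ≥ 0, so the target offers 0 and keeps 80.
Round 2 (the acquirer proposes): rejecting gives the target an expected 0.5 × 80 = 40, so the acquirer offers 40, keeping 40.
Round 1 (the target proposes): rejecting gives the acquirer an expected 0.5 × 40 = 20, so the target offers 20, keeping 60.

60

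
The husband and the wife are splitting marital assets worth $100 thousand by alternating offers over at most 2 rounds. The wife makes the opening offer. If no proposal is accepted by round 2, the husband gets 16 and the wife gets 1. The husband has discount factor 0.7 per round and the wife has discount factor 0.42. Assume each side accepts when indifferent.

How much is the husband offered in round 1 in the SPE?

69.3

Round 2 (the husband proposes): the wife gets 1 if talks fail, so the husband offers 1 and keeps 99.
Round 1 (the wife proposes): the husband can get 99 next round, worth 0.7 × 99 = 69.3 now. The wife offers 69.3 and keeps 100 − 69.3 = 30.7.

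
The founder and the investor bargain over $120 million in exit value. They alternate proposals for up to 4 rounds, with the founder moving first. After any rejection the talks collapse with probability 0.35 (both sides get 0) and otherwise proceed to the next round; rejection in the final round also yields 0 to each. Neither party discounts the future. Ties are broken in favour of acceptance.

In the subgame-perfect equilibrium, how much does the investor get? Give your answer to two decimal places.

By backward induction:
Round 4 (the investor proposes): rejection yields 0 for the founder; the investor offers 0 and keeps 120.
Round 3 (the founder proposes): rejecting gives the investor an expected 0.65 × 120 = 78; the founder offers that and keeps 42.
Round 2 (the investor proposes): rejecting gives the founder an expected 0.65 × 42 = 27.3; the investor offers that and keeps 92.7.
Round 1 (the founder proposes): rejecting gives the investor an expected 0.65 × 92.7 = 60.255, so the founder offers 60.255, keeping 59.745.

60.26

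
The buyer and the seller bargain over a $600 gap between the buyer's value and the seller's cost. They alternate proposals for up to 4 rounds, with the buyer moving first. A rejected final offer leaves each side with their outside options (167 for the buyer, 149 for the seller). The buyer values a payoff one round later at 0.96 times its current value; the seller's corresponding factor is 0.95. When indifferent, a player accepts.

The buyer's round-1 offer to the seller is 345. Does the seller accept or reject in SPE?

Reject

Round 4 (the seller proposes): the buyer gets 167 if talks fail, so the seller offers 167 and keeps 433.
Round 3 (the buyer proposes): the seller can get 433 next round, worth 0.95 × 433 = 411.35 now. The buyer offers 411.35 and keeps 600 − 411.35 = 188.65.
Round 2 (the seller proposes): the buyer can get 188.65 next round, worth 0.96 × 188.65 = 181.104 now, so the seller offers 181.104, keeping 418.896.
So by rejecting in round 1, the seller gets 418.896 next round, worth 0.95 × 418.896 = 397.9512 now.
Offer 345 < 397.9512, so the seller rejects.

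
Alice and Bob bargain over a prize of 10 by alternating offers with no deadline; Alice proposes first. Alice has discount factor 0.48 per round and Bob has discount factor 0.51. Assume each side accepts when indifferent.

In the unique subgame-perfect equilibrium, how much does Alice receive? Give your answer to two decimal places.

6.49

In a stationary SPE each proposer offers the other exactly their discounted continuation value.
If Alice keeps x when proposing and Bob keeps y when proposing, then x = 10 − 0.51y and y = 10 − 0.48x.
Solving: x = 10(1 − 0.51) / (1 − 0.48·0.51) = 4.9 / 0.7552 ≈ 6.4883.
Bob gets 10 − 6.4883 ≈ 3.5117.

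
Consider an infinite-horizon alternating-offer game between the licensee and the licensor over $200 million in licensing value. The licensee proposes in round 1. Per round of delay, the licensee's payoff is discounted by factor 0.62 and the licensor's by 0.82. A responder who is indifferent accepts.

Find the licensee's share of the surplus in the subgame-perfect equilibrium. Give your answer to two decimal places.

73.23

When the licensee proposes, the licensor accepts any offer worth at least 0.82 times what the licensor would get by proposing next round; and vice versa.
This gives x = 200 − 0.82y and y = 200 − 0.62x, where x and y are each side's share when it proposes.
Hence (1 − 0.82·0.62)x = 200(1 − 0.82), i.e. 0.4916·x = 36.
x ≈ 73.2303; the licensor's share is 200 − x ≈ 126.7697.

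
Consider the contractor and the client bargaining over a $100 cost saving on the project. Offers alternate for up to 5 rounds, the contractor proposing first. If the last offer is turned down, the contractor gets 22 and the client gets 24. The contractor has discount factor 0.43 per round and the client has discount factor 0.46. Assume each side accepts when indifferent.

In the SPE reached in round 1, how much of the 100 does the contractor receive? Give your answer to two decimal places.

67.65

Round 5 (the contractor proposes): the client gets 24 if talks fail, so the contractor offers 24 and keeps 76.
Round 4 (the client proposes): the contractor can get 76 next round, worth 0.43 × 76 = 32.68 now, so the client offers 32.68, keeping 67.32.
Round 3 (the contractor proposes): the client can get 67.32 next round, worth 0.46 × 67.32 = 30.9672 now, so the contractor offers 30.9672, keeping 69.0328.
Round 2 (the client proposes): the contractor can get 69.0328 next round, worth 0.43 × 69.0328 = 29.684104 now; the client offers that and keeps 70.315896.
Round 1 (the contractor proposes): the client can get 70.315896 next round, worth 0.46 × 70.315896 = 32.34531216 now; the contractor offers that and keeps 67.65468784.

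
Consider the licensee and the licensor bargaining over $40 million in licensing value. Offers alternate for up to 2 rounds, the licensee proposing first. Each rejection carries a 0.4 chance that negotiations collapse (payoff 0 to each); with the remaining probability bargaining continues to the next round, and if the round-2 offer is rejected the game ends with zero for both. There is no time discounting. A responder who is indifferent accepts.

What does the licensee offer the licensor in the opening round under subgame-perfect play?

Round 2 (the licensor proposes): the licensee will accept anything ≥ 0, so the licensor offers 0 and keeps 40.
Round 1 (the licensee proposes): rejecting gives the licensor an expected 0.6 × 40 = 24, so the licensee offers 24, keeping 16.

24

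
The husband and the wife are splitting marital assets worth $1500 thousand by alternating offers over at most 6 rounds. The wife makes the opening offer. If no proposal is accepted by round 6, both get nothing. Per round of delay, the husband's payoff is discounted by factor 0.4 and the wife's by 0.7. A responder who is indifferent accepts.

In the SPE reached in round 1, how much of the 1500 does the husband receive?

277.44

Round 6 (the husband proposes): the wife will accept anything ≥ 0, so the husband offers 0 and keeps 1500.
Round 5 (the wife proposes): the husband can get 1500 next round, worth 0.4 × 1500 = 600 now. The wife offers 600 and keeps 1500 − 600 = 900.
Round 4 (the husband proposes): the wife can get 900 next round, worth 0.7 × 900 = 630 now. The husband offers 630 and keeps 1500 − 630 = 870.
Round 3 (the wife proposes): the husband can get 870 next round, worth 0.4 × 870 = 348 now. The wife offers 348 and keeps 1500 − 348 = 1152.
Round 2 (the husband proposes): the wife can get 1152 next round, worth 0.7 × 1152 = 806.4 now; the husband offers that and keeps 693.6.
Round 1 (the wife proposes): the husband can get 693.6 next round, worth 0.4 × 693.6 = 277.44 now; the wife offers that and keeps 1222.56.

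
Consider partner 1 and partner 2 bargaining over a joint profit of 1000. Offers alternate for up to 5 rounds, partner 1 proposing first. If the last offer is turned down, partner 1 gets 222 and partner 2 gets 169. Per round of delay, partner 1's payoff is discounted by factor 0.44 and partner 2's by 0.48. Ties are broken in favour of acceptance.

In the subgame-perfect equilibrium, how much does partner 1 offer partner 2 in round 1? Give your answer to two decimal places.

Round 5 (partner 1 proposes): partner 2 gets 169 if talks fail, so partner 1 offers 169 and keeps 831.
Round 4 (partner 2 proposes): partner 1 can get 831 next round, worth 0.44 × 831 = 365.64 now. Partner 2 offers 365.64 and keeps 1000 − 365.64 = 634.36.
Round 3 (partner 1 proposes): partner 2 can get 634.36 next round, worth 0.48 × 634.36 = 304.4928 now, so partner 1 offers 304.4928, keeping 695.5072.
Round 2 (partner 2 proposes): partner 1 can get 695.5072 next round, worth 0.44 × 695.5072 = 306.023168 now, so partner 2 offers 306.023168, keeping 693.976832.
Round 1 (partner 1 proposes): partner 2 can get 693.976832 next round, worth 0.48 × 693.976832 = 333.10887936 now, so partner 1 offers 333.10887936, keeping 666.89112064.

333.11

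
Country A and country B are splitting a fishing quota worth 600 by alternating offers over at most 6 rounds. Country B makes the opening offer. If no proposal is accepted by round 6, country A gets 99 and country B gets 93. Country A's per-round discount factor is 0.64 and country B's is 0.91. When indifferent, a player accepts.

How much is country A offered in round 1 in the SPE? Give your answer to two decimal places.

164.75

Round 6 (country A proposes): country B gets 93 if talks fail, so country A offers 93 and keeps 507.
Round 5 (country B proposes): country A can get 507 next round, worth 0.64 × 507 = 324.48 now; country B offers that and keeps 275.52.
Round 4 (country A proposes): country B can get 275.52 next round, worth 0.91 × 275.52 = 250.7232 now, so country A offers 250.7232, keeping 349.2768.
Round 3 (country B proposes): country A can get 349.2768 next round, worth 0.64 × 349.2768 = 223.537152 now, so country B offers 223.537152, keeping 376.462848.
Round 2 (country A proposes): country B can get 376.462848 next round, worth 0.91 × 376.462848 = 342.58119168 now. Country A offers 342.58119168 and keeps 600 − 342.58119168 = 257.41880832.
Round 1 (country B proposes): country A can get 257.41880832 next round, worth 0.64 × 257.41880832 = 164.7480373248 now. Country B offers 164.7480373248 and keeps 600 − 164.7480373248 = 435.2519626752.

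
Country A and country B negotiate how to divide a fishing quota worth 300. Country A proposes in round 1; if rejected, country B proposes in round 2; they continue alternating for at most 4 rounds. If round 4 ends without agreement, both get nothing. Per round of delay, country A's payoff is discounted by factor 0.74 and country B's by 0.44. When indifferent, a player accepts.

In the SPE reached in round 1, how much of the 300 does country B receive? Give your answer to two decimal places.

77.30

By backward induction:
Round 4 (country B proposes): rejection yields 0 for country A; country B offers 0 and keeps 300.
Round 3 (country A proposes): country B can get 300 next round, worth 0.44 × 300 = 132 now; country A offers that and keeps 168.
Round 2 (country B proposes): country A can get 168 next round, worth 0.74 × 168 = 124.32 now, so country B offers 124.32, keeping 175.68.
Round 1 (country A proposes): country B can get 175.68 next round, worth 0.44 × 175.68 = 77.2992 now; country A offers that and keeps 222.7008.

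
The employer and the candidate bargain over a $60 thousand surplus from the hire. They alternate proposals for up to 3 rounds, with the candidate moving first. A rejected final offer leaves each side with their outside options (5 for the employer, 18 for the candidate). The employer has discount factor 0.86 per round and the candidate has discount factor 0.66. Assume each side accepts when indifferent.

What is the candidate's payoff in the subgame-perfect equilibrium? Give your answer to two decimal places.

39.62

Round 3 (the candidate proposes): the employer gets 5 if talks fail, so the candidate offers 5 and keeps 55.
Round 2 (the employer proposes): the candidate can get 55 next round, worth 0.66 × 55 = 36.3 now, so the employer offers 36.3, keeping 23.7.
Round 1 (the candidate proposes): the employer can get 23.7 next round, worth 0.86 × 23.7 = 20.382 now. The candidate offers 20.382 and keeps 60 − 20.382 = 39.618.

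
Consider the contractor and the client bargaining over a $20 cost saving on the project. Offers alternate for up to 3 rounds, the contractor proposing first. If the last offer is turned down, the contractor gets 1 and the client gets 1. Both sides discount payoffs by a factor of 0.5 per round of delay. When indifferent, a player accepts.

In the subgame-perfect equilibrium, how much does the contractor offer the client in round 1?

5.25

Round 3 (the contractor proposes): the client gets 1 if talks fail, so the contractor offers 1 and keeps 19.
Round 2 (the client proposes): the contractor can get 19 next round, worth 0.5 × 19 = 9.5 now; the client offers that and keeps 10.5.
Round 1 (the contractor proposes): the client can get 10.5 next round, worth 0.5 × 10.5 = 5.25 now. The contractor offers 5.25 and keeps 20 − 5.25 = 14.75.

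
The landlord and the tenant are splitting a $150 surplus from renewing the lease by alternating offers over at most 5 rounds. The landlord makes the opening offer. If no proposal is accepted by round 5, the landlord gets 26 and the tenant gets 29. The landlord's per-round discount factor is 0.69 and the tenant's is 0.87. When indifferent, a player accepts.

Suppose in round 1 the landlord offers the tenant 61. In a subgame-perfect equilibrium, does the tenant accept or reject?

Round 5 (the landlord proposes): the tenant gets 29 if talks fail, so the landlord offers 29 and keeps 121.
Round 4 (the tenant proposes): the landlord can get 121 next round, worth 0.69 × 121 = 83.49 now; the tenant offers that and keeps 66.51.
Round 3 (the landlord proposes): the tenant can get 66.51 next round, worth 0.87 × 66.51 = 57.8637 now. The landlord offers 57.8637 and keeps 150 − 57.8637 = 92.1363.
Round 2 (the tenant proposes): the landlord can get 92.1363 next round, worth 0.69 × 92.1363 = 63.574047 now, so the tenant offers 63.574047, keeping 86.425953.
So by rejecting in round 1, the tenant gets 86.425953 next round, worth 0.87 × 86.425953 = 75.19057911 now.
Offer 61 < 75.19057911, so the tenant rejects.

Reject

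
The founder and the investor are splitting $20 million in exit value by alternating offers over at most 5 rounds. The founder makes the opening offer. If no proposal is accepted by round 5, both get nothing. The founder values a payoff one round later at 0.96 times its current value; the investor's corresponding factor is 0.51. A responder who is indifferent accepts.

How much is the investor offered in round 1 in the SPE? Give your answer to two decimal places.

0.61

Solve by backward induction from round 5.
Round 5 (the founder proposes): rejection yields 0 for the investor; the founder offers 0 and keeps 20.
Round 4 (the investor proposes): the founder can get 20 next round, worth 0.96 × 20 = 19.2 now; the investor offers that and keeps 0.8.
Round 3 (the founder proposes): the investor can get 0.8 next round, worth 0.51 × 0.8 = 0.408 now, so the founder offers 0.408, keeping 19.592.
Round 2 (the investor proposes): the founder can get 19.592 next round, worth 0.96 × 19.592 = 18.80832 now, so the investor offers 18.80832, keeping 1.19168.
Round 1 (the founder proposes): the investor can get 1.19168 next round, worth 0.51 × 1.19168 = 0.6077568 now; the founder offers that and keeps 19.3922432.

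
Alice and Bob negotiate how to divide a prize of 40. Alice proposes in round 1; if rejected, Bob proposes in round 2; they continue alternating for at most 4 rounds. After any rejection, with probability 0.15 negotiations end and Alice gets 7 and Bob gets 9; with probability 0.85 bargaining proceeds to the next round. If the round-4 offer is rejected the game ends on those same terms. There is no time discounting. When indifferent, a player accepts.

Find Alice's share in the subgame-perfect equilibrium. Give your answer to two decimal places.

Round 4 (Bob proposes): Alice gets 7 if talks fail, so Bob offers 7 and keeps 33.
Round 3 (Alice proposes): rejecting gives Bob an expected 0.85 × 33 + 0.15 × 9 = 29.4; Alice offers that and keeps 10.6.
Round 2 (Bob proposes): rejecting gives Alice an expected 0.85 × 10.6 + 0.15 × 7 = 10.06; Bob offers that and keeps 29.94.
Round 1 (Alice proposes): rejecting gives Bob an expected 0.85 × 29.94 + 0.15 × 9 = 26.799; Alice offers that and keeps 13.201.

13.20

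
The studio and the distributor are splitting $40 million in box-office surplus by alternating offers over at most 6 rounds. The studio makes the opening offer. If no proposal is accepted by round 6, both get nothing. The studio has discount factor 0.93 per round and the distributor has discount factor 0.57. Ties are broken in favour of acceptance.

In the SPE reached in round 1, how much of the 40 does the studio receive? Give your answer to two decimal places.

31.15

By backward induction:
Round 6 (the distributor proposes): the studio will accept anything ≥ 0, so the distributor offers 0 and keeps 40.
Round 5 (the studio proposes): the distributor can get 40 next round, worth 0.57 × 40 = 22.8 now, so the studio offers 22.8, keeping 17.2.
Round 4 (the distributor proposes): the studio can get 17.2 next round, worth 0.93 × 17.2 = 15.996 now. The distributor offers 15.996 and keeps 40 − 15.996 = 24.004.
Round 3 (the studio proposes): the distributor can get 24.004 next round, worth 0.57 × 24.004 = 13.68228 now; the studio offers that and keeps 26.31772.
Round 2 (the distributor proposes): the studio can get 26.31772 next round, worth 0.93 × 26.31772 = 24.4754796 now; the distributor offers that and keeps 15.5245204.
Round 1 (the studio proposes): the distributor can get 15.5245204 next round, worth 0.57 × 15.5245204 = 8.848976628 now, so the studio offers 8.848976628, keeping 31.151023372.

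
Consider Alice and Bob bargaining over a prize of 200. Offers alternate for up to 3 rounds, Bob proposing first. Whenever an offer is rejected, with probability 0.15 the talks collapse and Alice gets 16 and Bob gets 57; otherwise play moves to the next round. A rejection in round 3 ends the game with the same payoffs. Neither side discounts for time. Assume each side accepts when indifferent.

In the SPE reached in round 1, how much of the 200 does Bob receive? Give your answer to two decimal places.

167.81

Round 3 (Bob proposes): Alice gets 16 if talks fail, so Bob offers 16 and keeps 184.
Round 2 (Alice proposes): rejecting gives Bob an expected 0.85 × 184 + 0.15 × 57 = 164.95. Alice offers 164.95 and keeps 200 − 164.95 = 35.05.
Round 1 (Bob proposes): rejecting gives Alice an expected 0.85 × 35.05 + 0.15 × 16 = 32.1925, so Bob offers 32.1925, keeping 167.8075.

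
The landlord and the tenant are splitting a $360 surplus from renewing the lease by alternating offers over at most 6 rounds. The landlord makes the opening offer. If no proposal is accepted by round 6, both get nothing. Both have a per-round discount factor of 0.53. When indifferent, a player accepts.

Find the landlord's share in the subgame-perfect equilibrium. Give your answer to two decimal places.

Round 6 (the tenant proposes): the landlord will accept anything ≥ 0, so the tenant offers 0 and keeps 360.
Round 5 (the landlord proposes): the tenant can get 360 next round, worth 0.53 × 360 = 190.8 now; the landlord offers that and keeps 169.2.
Round 4 (the tenant proposes): the landlord can get 169.2 next round, worth 0.53 × 169.2 = 89.676 now, so the tenant offers 89.676, keeping 270.324.
Round 3 (the landlord proposes): the tenant can get 270.324 next round, worth 0.53 × 270.324 = 143.27172 now; the landlord offers that and keeps 216.72828.
Round 2 (the tenant proposes): the landlord can get 216.72828 next round, worth 0.53 × 216.72828 = 114.8659884 now. The tenant offers 114.8659884 and keeps 360 − 114.8659884 = 245.1340116.
Round 1 (the landlord proposes): the tenant can get 245.1340116 next round, worth 0.53 × 245.1340116 = 129.921026148 now, so the landlord offers 129.921026148, keeping 230.078973852.

230.08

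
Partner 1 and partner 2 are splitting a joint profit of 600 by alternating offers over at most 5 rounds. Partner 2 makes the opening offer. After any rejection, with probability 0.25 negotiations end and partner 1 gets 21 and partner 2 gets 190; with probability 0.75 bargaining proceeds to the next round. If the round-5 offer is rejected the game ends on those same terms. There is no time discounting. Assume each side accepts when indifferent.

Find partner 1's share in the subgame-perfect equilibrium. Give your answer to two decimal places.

Round 5 (partner 2 proposes): partner 1 gets 21 if talks fail, so partner 2 offers 21 and keeps 579.
Round 4 (partner 1 proposes): rejecting gives partner 2 an expected 0.75 × 579 + 0.25 × 190 = 481.75. Partner 1 offers 481.75 and keeps 600 − 481.75 = 118.25.
Round 3 (partner 2 proposes): rejecting gives partner 1 an expected 0.75 × 118.25 + 0.25 × 21 = 93.9375; partner 2 offers that and keeps 506.0625.
Round 2 (partner 1 proposes): rejecting gives partner 2 an expected 0.75 × 506.0625 + 0.25 × 190 = 427.046875. Partner 1 offers 427.046875 and keeps 600 − 427.046875 = 172.953125.
Round 1 (partner 2 proposes): rejecting gives partner 1 an expected 0.75 × 172.953125 + 0.25 × 21 = 134.96484375; partner 2 offers that and keeps 465.03515625.

134.96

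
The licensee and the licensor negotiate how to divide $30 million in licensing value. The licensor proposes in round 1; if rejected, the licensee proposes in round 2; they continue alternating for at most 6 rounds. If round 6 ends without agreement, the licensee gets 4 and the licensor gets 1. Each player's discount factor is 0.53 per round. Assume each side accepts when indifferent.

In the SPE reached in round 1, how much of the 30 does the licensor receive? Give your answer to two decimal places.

19.22

Round 6 (the licensee proposes): the licensor gets 1 if talks fail, so the licensee offers 1 and keeps 29.
Round 5 (the licensor proposes): the licensee can get 29 next round, worth 0.53 × 29 = 15.37 now, so the licensor offers 15.37, keeping 14.63.
Round 4 (the licensee proposes): the licensor can get 14.63 next round, worth 0.53 × 14.63 = 7.7539 now, so the licensee offers 7.7539, keeping 22.2461.
Round 3 (the licensor proposes): the licensee can get 22.2461 next round, worth 0.53 × 22.2461 = 11.790433 now, so the licensor offers 11.790433, keeping 18.209567.
Round 2 (the licensee proposes): the licensor can get 18.209567 next round, worth 0.53 × 18.209567 = 9.65107051 now; the licensee offers that and keeps 20.34892949.
Round 1 (the licensor proposes): the licensee can get 20.34892949 next round, worth 0.53 × 20.34892949 = 10.7849326297 now. The licensor offers 10.7849326297 and keeps 30 − 10.7849326297 = 19.2150673703.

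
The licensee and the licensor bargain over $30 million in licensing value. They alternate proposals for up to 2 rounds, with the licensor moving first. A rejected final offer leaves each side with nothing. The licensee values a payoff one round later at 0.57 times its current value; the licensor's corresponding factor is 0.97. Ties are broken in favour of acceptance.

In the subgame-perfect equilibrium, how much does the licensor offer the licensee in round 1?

17.1

Work backward from the last round.
Round 2 (the licensee proposes): rejection yields 0 for the licensor; the licensee offers 0 and keeps 30.
Round 1 (the licensor proposes): the licensee can get 30 next round, worth 0.57 × 30 = 17.1 now, so the licensor offers 17.1, keeping 12.9.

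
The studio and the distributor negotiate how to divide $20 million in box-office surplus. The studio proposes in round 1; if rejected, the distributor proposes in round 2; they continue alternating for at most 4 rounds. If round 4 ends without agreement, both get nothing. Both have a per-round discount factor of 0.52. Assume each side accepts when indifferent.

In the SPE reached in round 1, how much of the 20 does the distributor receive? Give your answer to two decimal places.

By backward induction:
Round 4 (the distributor proposes): the studio will accept anything ≥ 0, so the distributor offers 0 and keeps 20.
Round 3 (the studio proposes): the distributor can get 20 next round, worth 0.52 × 20 = 10.4 now; the studio offers that and keeps 9.6.
Round 2 (the distributor proposes): the studio can get 9.6 next round, worth 0.52 × 9.6 = 4.992 now, so the distributor offers 4.992, keeping 15.008.
Round 1 (the studio proposes): the distributor can get 15.008 next round, worth 0.52 × 15.008 = 7.80416 now; the studio offers that and keeps 12.19584.

7.80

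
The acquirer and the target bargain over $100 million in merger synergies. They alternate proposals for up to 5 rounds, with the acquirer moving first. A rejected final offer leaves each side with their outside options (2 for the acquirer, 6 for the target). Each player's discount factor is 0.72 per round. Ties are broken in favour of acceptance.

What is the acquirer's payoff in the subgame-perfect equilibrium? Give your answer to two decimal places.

By backward induction:
Round 5 (the acquirer proposes): the target gets 6 if talks fail, so the acquirer offers 6 and keeps 94.
Round 4 (the target proposes): the acquirer can get 94 next round, worth 0.72 × 94 = 67.68 now, so the target offers 67.68, keeping 32.32.
Round 3 (the acquirer proposes): the target can get 32.32 next round, worth 0.72 × 32.32 = 23.2704 now; the acquirer offers that and keeps 76.7296.
Round 2 (the target proposes): the acquirer can get 76.7296 next round, worth 0.72 × 76.7296 = 55.245312 now; the target offers that and keeps 44.754688.
Round 1 (the acquirer proposes): the target can get 44.754688 next round, worth 0.72 × 44.754688 = 32.22337536 now; the acquirer offers that and keeps 67.77662464.

67.78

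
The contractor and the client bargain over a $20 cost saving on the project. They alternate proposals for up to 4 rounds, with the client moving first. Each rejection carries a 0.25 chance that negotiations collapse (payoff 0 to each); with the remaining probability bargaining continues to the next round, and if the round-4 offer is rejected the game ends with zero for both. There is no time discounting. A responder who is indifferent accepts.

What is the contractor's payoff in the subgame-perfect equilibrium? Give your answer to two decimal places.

12.19

Round 4 (the contractor proposes): the client will accept anything ≥ 0, so the contractor offers 0 and keeps 20.
Round 3 (the client proposes): rejecting gives the contractor an expected 0.75 × 20 = 15. The client offers 15 and keeps 20 − 15 = 5.
Round 2 (the contractor proposes): rejecting gives the client an expected 0.75 × 5 = 3.75. The contractor offers 3.75 and keeps 20 − 3.75 = 16.25.
Round 1 (the client proposes): rejecting gives the contractor an expected 0.75 × 16.25 = 12.1875; the client offers that and keeps 7.8125.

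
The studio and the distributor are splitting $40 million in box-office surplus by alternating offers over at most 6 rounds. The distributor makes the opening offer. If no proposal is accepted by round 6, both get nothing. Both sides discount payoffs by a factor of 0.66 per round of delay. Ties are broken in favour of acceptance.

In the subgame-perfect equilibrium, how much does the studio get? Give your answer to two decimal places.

By backward induction:
Round 6 (the studio proposes): rejection yields 0 for the distributor; the studio offers 0 and keeps 40.
Round 5 (the distributor proposes): the studio can get 40 next round, worth 0.66 × 40 = 26.4 now. The distributor offers 26.4 and keeps 40 − 26.4 = 13.6.
Round 4 (the studio proposes): the distributor can get 13.6 next round, worth 0.66 × 13.6 = 8.976 now. The studio offers 8.976 and keeps 40 − 8.976 = 31.024.
Round 3 (the distributor proposes): the studio can get 31.024 next round, worth 0.66 × 31.024 = 20.47584 now. The distributor offers 20.47584 and keeps 40 − 20.47584 = 19.52416.
Round 2 (the studio proposes): the distributor can get 19.52416 next round, worth 0.66 × 19.52416 = 12.8859456 now. The studio offers 12.8859456 and keeps 40 − 12.8859456 = 27.1140544.
Round 1 (the distributor proposes): the studio can get 27.1140544 next round, worth 0.66 × 27.1140544 = 17.895275904 now. The distributor offers 17.895275904 and keeps 40 − 17.895275904 = 22.104724096.

17.90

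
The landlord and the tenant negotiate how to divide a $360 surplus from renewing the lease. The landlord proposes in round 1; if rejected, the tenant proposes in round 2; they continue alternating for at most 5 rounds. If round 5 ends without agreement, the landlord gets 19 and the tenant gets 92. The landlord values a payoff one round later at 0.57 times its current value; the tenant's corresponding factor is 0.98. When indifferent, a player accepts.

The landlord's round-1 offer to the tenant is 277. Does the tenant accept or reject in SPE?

Round 5 (the landlord proposes): the tenant gets 92 if talks fail, so the landlord offers 92 and keeps 268.
Round 4 (the tenant proposes): the landlord can get 268 next round, worth 0.57 × 268 = 152.76 now. The tenant offers 152.76 and keeps 360 − 152.76 = 207.24.
Round 3 (the landlord proposes): the tenant can get 207.24 next round, worth 0.98 × 207.24 = 203.0952 now, so the landlord offers 203.0952, keeping 156.9048.
Round 2 (the tenant proposes): the landlord can get 156.9048 next round, worth 0.57 × 156.9048 = 89.435736 now; the tenant offers that and keeps 270.564264.
So by rejecting in round 1, the tenant gets 270.564264 next round, worth 0.98 × 270.564264 = 265.15297872 now.
Offer 277 ≥ 265.15297872, so the tenant accepts.

Accept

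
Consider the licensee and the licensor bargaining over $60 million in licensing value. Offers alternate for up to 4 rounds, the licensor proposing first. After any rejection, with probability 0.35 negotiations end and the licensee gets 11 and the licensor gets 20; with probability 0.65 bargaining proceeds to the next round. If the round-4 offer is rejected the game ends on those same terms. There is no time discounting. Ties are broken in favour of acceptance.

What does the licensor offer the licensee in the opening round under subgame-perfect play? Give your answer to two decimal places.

25.56

Round 4 (the licensee proposes): the licensor gets 20 if talks fail, so the licensee offers 20 and keeps 40.
Round 3 (the licensor proposes): rejecting gives the licensee an expected 0.65 × 40 + 0.35 × 11 = 29.85. The licensor offers 29.85 and keeps 60 − 29.85 = 30.15.
Round 2 (the licensee proposes): rejecting gives the licensor an expected 0.65 × 30.15 + 0.35 × 20 = 26.5975. The licensee offers 26.5975 and keeps 60 − 26.5975 = 33.4025.
Round 1 (the licensor proposes): rejecting gives the licensee an expected 0.65 × 33.4025 + 0.35 × 11 = 25.561625, so the licensor offers 25.561625, keeping 34.438375.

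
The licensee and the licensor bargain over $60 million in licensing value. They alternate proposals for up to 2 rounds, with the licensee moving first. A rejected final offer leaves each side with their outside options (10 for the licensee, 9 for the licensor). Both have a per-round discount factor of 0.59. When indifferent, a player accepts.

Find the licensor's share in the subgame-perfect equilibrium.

Work backward from the last round.
Round 2 (the licensor proposes): the licensee gets 10 if talks fail, so the licensor offers 10 and keeps 50.
Round 1 (the licensee proposes): the licensor can get 50 next round, worth 0.59 × 50 = 29.5 now. The licensee offers 29.5 and keeps 60 − 29.5 = 30.5.

29.5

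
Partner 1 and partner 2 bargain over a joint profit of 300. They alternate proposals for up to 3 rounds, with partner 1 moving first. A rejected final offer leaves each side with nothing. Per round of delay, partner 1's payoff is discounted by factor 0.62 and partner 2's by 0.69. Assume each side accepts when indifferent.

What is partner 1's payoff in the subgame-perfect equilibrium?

221.34

Work backward from the last round.
Round 3 (partner 1 proposes): rejection yields 0 for partner 2; partner 1 offers 0 and keeps 300.
Round 2 (partner 2 proposes): partner 1 can get 300 next round, worth 0.62 × 300 = 186 now; partner 2 offers that and keeps 114.
Round 1 (partner 1 proposes): partner 2 can get 114 next round, worth 0.69 × 114 = 78.66 now; partner 1 offers that and keeps 221.34.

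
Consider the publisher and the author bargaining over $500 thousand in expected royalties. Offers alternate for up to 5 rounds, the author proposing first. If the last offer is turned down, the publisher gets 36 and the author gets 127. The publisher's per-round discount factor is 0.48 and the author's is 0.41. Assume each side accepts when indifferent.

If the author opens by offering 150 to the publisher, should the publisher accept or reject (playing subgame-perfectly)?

Work out the publisher's continuation value if the offer is rejected.
Round 5 (the author proposes): the publisher gets 36 if talks fail, so the author offers 36 and keeps 464.
Round 4 (the publisher proposes): the author can get 464 next round, worth 0.41 × 464 = 190.24 now. The publisher offers 190.24 and keeps 500 − 190.24 = 309.76.
Round 3 (the author proposes): the publisher can get 309.76 next round, worth 0.48 × 309.76 = 148.6848 now, so the author offers 148.6848, keeping 351.3152.
Round 2 (the publisher proposes): the author can get 351.3152 next round, worth 0.41 × 351.3152 = 144.039232 now, so the publisher offers 144.039232, keeping 355.960768.
So by rejecting in round 1, the publisher gets 355.960768 next round, worth 0.48 × 355.960768 = 170.86116864 now.
Offer 150 < 170.86116864, so the publisher rejects.

Reject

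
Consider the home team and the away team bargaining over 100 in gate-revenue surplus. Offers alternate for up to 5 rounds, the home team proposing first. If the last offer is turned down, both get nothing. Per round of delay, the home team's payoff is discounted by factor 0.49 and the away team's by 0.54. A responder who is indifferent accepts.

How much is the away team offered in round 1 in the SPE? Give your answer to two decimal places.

34.83

Round 5 (the home team proposes): rejection yields 0 for the away team; the home team offers 0 and keeps 100.
Round 4 (the away team proposes): the home team can get 100 next round, worth 0.49 × 100 = 49 now; the away team offers that and keeps 51.
Round 3 (the home team proposes): the away team can get 51 next round, worth 0.54 × 51 = 27.54 now; the home team offers that and keeps 72.46.
Round 2 (the away team proposes): the home team can get 72.46 next round, worth 0.49 × 72.46 = 35.5054 now; the away team offers that and keeps 64.4946.
Round 1 (the home team proposes): the away team can get 64.4946 next round, worth 0.54 × 64.4946 = 34.827084 now. The home team offers 34.827084 and keeps 100 − 34.827084 = 65.172916.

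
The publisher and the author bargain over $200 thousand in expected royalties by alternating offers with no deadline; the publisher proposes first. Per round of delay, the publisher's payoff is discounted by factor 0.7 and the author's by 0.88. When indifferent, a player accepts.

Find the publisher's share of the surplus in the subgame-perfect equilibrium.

Let x be the publisher's share when the publisher proposes and y be the author's share when the author proposes.
The author accepts iff offered ≥ 0.88·y, so x = 200 − 0.88y. Symmetrically y = 200 − 0.7x.
Substituting: x = 200 − 0.88(200 − 0.7x), giving x(1 − 0.7·0.88) = 200(1 − 0.88).
So x = 200 × 0.12 / 0.384 = 62.5, and the author receives 200 − x = 137.5.

62.5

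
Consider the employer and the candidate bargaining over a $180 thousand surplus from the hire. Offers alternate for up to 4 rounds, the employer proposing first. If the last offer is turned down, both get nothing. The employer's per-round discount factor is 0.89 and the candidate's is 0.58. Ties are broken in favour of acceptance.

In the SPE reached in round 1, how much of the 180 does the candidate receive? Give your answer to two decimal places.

Round 4 (the candidate proposes): the employer will accept anything ≥ 0, so the candidate offers 0 and keeps 180.
Round 3 (the employer proposes): the candidate can get 180 next round, worth 0.58 × 180 = 104.4 now. The employer offers 104.4 and keeps 180 − 104.4 = 75.6.
Round 2 (the candidate proposes): the employer can get 75.6 next round, worth 0.89 × 75.6 = 67.284 now; the candidate offers that and keeps 112.716.
Round 1 (the employer proposes): the candidate can get 112.716 next round, worth 0.58 × 112.716 = 65.37528 now, so the employer offers 65.37528, keeping 114.62472.

65.38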